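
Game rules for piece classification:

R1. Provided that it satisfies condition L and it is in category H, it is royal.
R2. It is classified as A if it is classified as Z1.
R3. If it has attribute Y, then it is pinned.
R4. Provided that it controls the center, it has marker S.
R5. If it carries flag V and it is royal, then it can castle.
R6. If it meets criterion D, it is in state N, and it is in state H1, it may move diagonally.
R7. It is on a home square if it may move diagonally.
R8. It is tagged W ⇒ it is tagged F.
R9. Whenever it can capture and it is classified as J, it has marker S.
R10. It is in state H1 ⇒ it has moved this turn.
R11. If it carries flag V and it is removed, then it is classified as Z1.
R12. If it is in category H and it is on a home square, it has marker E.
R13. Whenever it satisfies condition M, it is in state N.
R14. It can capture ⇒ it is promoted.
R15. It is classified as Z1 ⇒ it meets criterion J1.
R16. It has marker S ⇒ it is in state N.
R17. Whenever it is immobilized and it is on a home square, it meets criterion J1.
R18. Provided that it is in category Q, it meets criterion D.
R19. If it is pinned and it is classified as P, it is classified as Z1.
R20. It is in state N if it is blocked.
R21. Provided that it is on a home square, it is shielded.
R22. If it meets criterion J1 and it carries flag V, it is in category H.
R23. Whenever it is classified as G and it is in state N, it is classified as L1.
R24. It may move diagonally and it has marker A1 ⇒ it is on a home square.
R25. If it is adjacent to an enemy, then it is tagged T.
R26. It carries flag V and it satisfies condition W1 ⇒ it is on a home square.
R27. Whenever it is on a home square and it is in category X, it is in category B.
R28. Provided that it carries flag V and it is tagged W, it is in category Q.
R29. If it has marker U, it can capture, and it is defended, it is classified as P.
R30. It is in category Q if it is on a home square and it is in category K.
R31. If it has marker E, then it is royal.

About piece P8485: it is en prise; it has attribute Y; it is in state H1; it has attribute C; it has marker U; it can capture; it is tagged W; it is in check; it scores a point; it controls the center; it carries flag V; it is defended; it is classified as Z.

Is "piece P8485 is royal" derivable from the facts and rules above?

By R3 (it has attribute Y): it is pinned.
By R4 (it controls the center): it has marker S.
By R16 (it has marker S): it is in state N.
By R28 (it carries flag V, it is tagged W): it is in category Q.
By R29 (it has marker U, it can capture, it is defended): it is classified as P.
By R18 (it is in category Q): it meets criterion D.
By R19 (it is pinned, it is classified as P): it is classified as Z1.
By R6 (it meets criterion D, it is in state N, it is in state H1): it may move diagonally.
By R7 (it may move diagonally): it is on a home square.
By R15 (it is classified as Z1): it meets criterion J1.
By R22 (it meets criterion J1, it carries flag V): it is in category H.
By R12 (it is in category H, it is on a home square): it has marker E.
By R31 (it has marker E): it is royal.

Yes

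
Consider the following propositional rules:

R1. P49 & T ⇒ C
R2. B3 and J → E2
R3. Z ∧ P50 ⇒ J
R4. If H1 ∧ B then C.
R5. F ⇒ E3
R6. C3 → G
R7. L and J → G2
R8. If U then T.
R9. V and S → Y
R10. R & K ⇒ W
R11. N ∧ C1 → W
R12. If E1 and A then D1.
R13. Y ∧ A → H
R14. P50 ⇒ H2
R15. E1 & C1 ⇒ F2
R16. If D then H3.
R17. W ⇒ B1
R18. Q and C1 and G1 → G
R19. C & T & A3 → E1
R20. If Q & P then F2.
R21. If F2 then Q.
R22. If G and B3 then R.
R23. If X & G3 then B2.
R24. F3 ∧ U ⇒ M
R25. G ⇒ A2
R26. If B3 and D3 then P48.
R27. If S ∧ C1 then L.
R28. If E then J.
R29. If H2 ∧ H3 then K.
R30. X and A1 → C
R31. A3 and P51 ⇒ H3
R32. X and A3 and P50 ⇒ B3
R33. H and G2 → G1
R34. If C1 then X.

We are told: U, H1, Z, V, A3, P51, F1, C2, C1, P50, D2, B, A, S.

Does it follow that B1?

Yes

J  (by R3: Z, P50)
C  (by R4: H1, B)
T  (by R8: U)
Y  (by R9: V, S)
H  (by R13: Y, A)
H2  (by R14: P50)
E1  (by R19: C, T, A3)
L  (by R27: S, C1)
H3  (by R31: A3, P51)
X  (by R34: C1)
G2  (by R7: L, J)
F2  (by R15: E1, C1)
Q  (by R21: F2)
K  (by R29: H2, H3)
B3  (by R32: X, A3, P50)
G1  (by R33: H, G2)
G  (by R18: Q, C1, G1)
R  (by R22: G, B3)
W  (by R10: R, K)
B1  (by R17: W)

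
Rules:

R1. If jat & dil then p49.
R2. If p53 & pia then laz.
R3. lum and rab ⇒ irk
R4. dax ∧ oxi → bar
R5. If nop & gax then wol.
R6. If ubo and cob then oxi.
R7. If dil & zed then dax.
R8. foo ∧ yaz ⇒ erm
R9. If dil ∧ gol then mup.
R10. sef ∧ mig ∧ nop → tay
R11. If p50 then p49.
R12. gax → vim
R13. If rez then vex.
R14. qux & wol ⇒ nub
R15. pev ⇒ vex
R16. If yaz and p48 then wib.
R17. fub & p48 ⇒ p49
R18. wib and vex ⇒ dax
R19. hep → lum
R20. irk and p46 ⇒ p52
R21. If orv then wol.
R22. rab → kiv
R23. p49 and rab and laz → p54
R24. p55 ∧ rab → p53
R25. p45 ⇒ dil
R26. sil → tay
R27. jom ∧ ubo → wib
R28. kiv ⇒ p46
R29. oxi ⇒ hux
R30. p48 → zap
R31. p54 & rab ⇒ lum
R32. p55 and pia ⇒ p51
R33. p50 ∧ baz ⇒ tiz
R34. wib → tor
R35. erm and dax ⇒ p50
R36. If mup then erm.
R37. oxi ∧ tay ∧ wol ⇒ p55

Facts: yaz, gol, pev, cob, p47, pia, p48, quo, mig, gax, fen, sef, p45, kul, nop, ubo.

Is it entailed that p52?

No

Forward chaining from the given facts derives: wol, oxi, tay, vim, vex, wib, dax, dil, hux, zap, tor, p55, bar, mup, p51, erm, p50, p49.
The only rule concluding p52 is R20, which needs irk; that is never established.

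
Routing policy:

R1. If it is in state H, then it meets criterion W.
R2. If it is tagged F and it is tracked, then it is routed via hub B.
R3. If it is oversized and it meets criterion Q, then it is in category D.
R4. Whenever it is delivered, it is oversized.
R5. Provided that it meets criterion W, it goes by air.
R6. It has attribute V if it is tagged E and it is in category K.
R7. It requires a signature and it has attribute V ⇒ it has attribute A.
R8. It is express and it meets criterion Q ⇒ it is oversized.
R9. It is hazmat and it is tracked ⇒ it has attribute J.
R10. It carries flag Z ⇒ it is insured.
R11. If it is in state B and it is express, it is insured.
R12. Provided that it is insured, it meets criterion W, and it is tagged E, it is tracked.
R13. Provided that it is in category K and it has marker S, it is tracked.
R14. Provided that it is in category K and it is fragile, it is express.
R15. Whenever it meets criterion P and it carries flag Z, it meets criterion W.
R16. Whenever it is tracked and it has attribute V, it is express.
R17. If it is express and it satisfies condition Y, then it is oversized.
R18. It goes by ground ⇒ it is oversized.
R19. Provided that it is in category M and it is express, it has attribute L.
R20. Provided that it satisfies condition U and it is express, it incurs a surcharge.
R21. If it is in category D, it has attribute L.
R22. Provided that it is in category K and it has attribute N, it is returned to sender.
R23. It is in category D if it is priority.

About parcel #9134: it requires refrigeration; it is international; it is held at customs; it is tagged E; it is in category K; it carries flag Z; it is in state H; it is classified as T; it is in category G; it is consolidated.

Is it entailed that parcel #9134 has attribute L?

Forward chaining from the given facts derives: meets criterion W, goes by air, has attribute V, is insured, is tracked, is express.
Rules concluding "it has attribute L": R19 needs "it is in category M"; R21 needs "it is in category D" — none of these are established.

No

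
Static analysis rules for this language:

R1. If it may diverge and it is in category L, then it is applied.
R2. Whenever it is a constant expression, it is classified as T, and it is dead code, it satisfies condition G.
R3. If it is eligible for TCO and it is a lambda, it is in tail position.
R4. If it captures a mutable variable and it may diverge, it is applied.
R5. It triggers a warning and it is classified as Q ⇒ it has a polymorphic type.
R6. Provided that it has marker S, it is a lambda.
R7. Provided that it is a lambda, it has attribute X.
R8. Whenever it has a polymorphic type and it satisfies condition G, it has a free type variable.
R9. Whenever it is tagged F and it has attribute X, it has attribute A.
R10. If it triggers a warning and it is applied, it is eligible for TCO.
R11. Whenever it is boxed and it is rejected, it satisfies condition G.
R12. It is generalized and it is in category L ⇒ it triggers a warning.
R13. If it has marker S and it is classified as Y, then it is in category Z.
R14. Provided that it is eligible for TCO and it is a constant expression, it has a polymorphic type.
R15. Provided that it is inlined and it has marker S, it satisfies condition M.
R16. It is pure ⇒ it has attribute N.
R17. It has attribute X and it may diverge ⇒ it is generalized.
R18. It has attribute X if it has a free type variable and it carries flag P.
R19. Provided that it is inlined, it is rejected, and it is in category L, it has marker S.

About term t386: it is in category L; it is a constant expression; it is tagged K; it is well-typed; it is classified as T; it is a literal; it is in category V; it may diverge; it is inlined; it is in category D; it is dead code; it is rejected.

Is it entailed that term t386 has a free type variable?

By R1 (it may diverge, it is in category L): it is applied.
By R2 (it is a constant expression, it is classified as T, it is dead code): it satisfies condition G.
By R19 (it is inlined, it is rejected, it is in category L): it has marker S.
By R6 (it has marker S): it is a lambda.
By R7 (it is a lambda): it has attribute X.
By R17 (it has attribute X, it may diverge): it is generalized.
By R12 (it is generalized, it is in category L): it triggers a warning.
By R10 (it triggers a warning, it is applied): it is eligible for TCO.
By R14 (it is eligible for TCO, it is a constant expression): it has a polymorphic type.
By R8 (it has a polymorphic type, it satisfies condition G): it has a free type variable.

Yes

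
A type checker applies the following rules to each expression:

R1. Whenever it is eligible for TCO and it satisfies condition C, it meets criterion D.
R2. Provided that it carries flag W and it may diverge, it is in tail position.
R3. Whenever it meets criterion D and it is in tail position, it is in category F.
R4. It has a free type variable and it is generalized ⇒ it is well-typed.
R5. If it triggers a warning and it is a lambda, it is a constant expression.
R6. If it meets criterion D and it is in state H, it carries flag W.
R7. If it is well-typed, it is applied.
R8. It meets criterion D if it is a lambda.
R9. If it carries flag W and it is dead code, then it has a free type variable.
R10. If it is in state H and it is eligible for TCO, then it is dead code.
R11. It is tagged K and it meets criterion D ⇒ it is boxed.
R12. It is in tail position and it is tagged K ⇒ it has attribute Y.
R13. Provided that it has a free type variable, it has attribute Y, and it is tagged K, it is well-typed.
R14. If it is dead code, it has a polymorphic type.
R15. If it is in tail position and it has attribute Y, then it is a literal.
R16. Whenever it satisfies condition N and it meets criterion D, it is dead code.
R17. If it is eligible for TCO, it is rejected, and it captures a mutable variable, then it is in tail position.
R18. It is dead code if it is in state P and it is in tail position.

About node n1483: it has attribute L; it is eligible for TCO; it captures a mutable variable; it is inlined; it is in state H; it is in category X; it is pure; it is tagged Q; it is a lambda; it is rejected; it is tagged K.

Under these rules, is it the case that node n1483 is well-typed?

Yes

By R8 (it is a lambda): it meets criterion D.
By R10 (it is in state H, it is eligible for TCO): it is dead code.
By R17 (it is eligible for TCO, it is rejected, it captures a mutable variable): it is in tail position.
By R6 (it meets criterion D, it is in state H): it carries flag W.
By R9 (it carries flag W, it is dead code): it has a free type variable.
By R12 (it is in tail position, it is tagged K): it has attribute Y.
By R13 (it has a free type variable, it has attribute Y, it is tagged K): it is well-typed.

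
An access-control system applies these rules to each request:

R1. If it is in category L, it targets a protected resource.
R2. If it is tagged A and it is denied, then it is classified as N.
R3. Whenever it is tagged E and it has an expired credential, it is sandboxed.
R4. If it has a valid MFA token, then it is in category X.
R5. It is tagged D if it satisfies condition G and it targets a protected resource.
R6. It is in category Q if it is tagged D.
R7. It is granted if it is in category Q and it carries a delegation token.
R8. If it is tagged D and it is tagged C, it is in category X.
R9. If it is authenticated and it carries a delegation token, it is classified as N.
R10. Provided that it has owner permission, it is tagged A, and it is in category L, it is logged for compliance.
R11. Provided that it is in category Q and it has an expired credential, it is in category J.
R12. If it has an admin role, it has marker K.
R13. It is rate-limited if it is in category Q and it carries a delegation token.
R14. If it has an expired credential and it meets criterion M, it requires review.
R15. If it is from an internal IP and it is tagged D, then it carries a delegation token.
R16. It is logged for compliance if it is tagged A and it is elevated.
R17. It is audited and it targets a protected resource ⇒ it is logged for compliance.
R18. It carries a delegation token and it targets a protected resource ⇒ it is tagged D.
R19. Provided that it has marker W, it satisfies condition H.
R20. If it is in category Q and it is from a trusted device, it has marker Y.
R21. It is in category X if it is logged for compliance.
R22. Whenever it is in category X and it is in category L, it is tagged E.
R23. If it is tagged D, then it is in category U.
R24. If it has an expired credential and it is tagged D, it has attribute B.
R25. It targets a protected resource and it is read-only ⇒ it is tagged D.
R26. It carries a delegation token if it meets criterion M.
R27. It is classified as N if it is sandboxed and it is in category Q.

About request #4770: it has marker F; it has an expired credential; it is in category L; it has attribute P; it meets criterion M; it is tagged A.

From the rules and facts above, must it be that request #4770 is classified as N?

No

Forward chaining from the given facts derives: targets a protected resource, requires review, carries a delegation token, is tagged D, is in category U, has attribute B, is in category Q, is granted, is in category J, is rate-limited.
Rules concluding "it is classified as N": R2 needs "it is denied"; R9 needs "it is authenticated"; R27 needs "it is sandboxed" — none of these are established.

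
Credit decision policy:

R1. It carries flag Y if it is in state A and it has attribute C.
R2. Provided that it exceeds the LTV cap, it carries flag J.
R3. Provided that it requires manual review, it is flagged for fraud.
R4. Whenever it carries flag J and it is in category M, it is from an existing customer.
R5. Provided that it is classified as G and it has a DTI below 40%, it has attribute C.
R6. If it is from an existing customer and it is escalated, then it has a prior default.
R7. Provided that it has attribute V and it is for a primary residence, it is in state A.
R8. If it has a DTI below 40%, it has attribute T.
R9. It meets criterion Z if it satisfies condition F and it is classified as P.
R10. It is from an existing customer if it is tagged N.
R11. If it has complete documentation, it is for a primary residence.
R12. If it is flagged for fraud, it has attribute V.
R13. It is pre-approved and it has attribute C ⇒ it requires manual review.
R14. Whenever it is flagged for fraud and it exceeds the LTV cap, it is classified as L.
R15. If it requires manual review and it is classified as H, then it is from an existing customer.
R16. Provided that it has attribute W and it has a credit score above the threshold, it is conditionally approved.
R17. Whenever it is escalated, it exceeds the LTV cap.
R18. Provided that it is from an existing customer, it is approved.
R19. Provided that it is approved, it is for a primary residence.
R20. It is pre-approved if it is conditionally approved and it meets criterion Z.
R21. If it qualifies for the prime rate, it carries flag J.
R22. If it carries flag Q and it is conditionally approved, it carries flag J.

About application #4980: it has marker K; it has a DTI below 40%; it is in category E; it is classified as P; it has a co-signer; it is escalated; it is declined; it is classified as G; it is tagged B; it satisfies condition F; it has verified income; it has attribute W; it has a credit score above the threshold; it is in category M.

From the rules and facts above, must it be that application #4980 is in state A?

Yes

By R5 (it is classified as G, it has a DTI below 40%): it has attribute C.
By R9 (it satisfies condition F, it is classified as P): it meets criterion Z.
By R16 (it has attribute W, it has a credit score above the threshold): it is conditionally approved.
By R17 (it is escalated): it exceeds the LTV cap.
By R20 (it is conditionally approved, it meets criterion Z): it is pre-approved.
By R2 (it exceeds the LTV cap): it carries flag J.
By R4 (it carries flag J, it is in category M): it is from an existing customer.
By R13 (it is pre-approved, it has attribute C): it requires manual review.
By R18 (it is from an existing customer): it is approved.
By R19 (it is approved): it is for a primary residence.
By R3 (it requires manual review): it is flagged for fraud.
By R12 (it is flagged for fraud): it has attribute V.
By R7 (it has attribute V, it is for a primary residence): it is in state A.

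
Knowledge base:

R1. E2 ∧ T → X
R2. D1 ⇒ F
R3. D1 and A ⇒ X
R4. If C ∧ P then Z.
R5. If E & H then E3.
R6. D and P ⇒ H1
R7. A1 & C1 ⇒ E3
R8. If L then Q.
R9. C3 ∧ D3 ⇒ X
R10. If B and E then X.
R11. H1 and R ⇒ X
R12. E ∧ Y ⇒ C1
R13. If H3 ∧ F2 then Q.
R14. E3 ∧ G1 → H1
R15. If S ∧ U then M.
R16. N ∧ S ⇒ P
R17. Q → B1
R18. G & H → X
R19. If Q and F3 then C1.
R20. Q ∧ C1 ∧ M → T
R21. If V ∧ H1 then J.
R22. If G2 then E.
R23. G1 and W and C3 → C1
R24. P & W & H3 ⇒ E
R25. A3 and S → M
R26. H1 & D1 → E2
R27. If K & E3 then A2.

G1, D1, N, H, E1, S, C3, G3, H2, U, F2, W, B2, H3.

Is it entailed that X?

Q  (by R13: H3, F2)
M  (by R15: S, U)
P  (by R16: N, S)
C1  (by R23: G1, W, C3)
E  (by R24: P, W, H3)
E3  (by R5: E, H)
H1  (by R14: E3, G1)
T  (by R20: Q, C1, M)
E2  (by R26: H1, D1)
X  (by R1: E2, T)

Yes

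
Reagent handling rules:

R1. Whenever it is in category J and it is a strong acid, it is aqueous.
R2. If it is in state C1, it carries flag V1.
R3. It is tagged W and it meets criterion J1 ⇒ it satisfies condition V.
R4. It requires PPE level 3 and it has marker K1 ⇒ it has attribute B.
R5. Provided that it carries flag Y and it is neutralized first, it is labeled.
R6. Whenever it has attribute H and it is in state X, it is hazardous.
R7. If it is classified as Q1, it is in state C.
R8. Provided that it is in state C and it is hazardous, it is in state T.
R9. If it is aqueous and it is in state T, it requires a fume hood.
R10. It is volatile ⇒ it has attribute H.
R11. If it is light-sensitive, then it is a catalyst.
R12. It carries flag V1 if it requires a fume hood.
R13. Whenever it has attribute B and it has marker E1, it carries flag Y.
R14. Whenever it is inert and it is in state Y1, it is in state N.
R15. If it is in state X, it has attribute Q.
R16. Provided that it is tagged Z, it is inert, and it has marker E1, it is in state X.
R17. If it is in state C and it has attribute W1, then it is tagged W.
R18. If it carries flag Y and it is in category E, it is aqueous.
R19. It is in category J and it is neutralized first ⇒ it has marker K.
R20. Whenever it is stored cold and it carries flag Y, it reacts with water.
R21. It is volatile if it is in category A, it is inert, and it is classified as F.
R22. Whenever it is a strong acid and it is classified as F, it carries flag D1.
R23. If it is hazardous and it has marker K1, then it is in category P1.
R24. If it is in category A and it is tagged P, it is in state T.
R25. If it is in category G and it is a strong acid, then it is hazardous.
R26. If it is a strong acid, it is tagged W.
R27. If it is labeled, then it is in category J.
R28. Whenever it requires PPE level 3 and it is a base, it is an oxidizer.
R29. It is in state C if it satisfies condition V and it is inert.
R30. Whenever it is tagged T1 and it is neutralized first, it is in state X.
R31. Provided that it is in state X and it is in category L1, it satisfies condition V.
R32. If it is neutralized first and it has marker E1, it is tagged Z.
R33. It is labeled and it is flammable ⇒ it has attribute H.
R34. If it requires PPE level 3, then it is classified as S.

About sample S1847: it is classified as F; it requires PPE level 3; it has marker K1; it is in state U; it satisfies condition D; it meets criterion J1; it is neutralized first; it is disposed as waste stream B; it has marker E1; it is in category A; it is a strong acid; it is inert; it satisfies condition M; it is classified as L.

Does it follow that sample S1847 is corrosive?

Forward chaining from the given facts derives: has attribute B, carries flag Y, is volatile, carries flag D1, is tagged W, is tagged Z, is classified as S, satisfies condition V, is labeled, has attribute H, is in state X, is in category J, is in state C, is aqueous, is hazardous, is in state T, requires a fume hood, carries flag V1, has attribute Q, has marker K, is in category P1.
No rule has "it is corrosive" as its conclusion, and it is not among the given facts.

No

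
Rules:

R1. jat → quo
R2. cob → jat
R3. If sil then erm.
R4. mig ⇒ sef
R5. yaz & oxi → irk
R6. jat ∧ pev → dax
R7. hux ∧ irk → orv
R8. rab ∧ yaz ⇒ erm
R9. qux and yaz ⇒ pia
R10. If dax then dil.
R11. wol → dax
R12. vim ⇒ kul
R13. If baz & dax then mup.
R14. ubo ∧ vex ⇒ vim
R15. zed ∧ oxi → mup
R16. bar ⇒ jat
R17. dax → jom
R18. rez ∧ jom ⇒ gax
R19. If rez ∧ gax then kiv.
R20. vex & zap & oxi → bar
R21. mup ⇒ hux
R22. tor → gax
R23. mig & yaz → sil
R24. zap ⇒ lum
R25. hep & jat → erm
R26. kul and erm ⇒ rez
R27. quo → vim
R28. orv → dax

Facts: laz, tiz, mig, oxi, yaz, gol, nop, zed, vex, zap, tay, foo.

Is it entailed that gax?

irk  (by R5: yaz, oxi)
mup  (by R15: zed, oxi)
bar  (by R20: vex, zap, oxi)
hux  (by R21: mup)
sil  (by R23: mig, yaz)
erm  (by R3: sil)
orv  (by R7: hux, irk)
jat  (by R16: bar)
dax  (by R28: orv)
quo  (by R1: jat)
jom  (by R17: dax)
vim  (by R27: quo)
kul  (by R12: vim)
rez  (by R26: kul, erm)
gax  (by R18: rez, jom)

Yes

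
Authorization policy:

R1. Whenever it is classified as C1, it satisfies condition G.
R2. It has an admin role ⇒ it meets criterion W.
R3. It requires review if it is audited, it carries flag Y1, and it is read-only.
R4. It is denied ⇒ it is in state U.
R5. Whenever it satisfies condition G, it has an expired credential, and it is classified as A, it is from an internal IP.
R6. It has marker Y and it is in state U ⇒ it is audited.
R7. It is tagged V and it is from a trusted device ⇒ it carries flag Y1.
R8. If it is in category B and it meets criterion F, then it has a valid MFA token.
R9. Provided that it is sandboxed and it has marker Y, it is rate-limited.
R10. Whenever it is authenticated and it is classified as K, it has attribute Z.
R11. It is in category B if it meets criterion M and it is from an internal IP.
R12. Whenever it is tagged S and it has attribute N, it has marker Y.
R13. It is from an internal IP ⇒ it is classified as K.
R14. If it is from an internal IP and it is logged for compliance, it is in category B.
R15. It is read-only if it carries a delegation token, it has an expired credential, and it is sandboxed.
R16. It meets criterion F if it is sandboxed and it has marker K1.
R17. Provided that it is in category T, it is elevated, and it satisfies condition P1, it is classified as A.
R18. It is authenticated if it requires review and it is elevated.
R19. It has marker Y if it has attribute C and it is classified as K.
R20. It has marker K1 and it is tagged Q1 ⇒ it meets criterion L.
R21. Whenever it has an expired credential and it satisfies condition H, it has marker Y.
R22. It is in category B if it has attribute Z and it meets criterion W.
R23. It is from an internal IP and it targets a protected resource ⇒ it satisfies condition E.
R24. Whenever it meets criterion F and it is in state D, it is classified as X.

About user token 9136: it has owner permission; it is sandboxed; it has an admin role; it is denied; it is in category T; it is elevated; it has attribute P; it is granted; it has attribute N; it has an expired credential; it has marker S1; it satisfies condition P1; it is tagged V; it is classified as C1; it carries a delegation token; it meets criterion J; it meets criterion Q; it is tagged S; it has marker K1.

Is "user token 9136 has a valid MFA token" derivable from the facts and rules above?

Forward chaining from the given facts derives: satisfies condition G, meets criterion W, is in state U, has marker Y, is read-only, meets criterion F, is classified as A, is from an internal IP, is audited, is rate-limited, is classified as K.
The only rule concluding "it has a valid MFA token" is R8, which needs "it is in category B"; that is never established.

No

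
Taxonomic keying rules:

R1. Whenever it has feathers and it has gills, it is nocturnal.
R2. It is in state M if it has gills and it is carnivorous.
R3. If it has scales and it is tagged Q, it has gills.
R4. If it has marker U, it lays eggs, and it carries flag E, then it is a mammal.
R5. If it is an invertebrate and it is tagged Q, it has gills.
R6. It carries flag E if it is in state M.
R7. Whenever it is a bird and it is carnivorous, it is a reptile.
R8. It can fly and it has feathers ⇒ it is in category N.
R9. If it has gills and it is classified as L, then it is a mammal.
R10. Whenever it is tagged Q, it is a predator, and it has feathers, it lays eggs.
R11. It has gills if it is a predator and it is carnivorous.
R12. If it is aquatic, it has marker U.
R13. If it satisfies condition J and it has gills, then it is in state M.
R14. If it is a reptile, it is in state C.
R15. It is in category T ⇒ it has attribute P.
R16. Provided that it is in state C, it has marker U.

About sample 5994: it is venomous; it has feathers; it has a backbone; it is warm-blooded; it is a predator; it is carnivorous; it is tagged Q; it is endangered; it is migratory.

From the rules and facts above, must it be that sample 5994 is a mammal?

No

Forward chaining from the given facts derives: lays eggs, has gills, is nocturnal, is in state M, carries flag E.
Rules concluding "it is a mammal": R4 needs "it has marker U"; R9 needs "it is classified as L" — none of these are established.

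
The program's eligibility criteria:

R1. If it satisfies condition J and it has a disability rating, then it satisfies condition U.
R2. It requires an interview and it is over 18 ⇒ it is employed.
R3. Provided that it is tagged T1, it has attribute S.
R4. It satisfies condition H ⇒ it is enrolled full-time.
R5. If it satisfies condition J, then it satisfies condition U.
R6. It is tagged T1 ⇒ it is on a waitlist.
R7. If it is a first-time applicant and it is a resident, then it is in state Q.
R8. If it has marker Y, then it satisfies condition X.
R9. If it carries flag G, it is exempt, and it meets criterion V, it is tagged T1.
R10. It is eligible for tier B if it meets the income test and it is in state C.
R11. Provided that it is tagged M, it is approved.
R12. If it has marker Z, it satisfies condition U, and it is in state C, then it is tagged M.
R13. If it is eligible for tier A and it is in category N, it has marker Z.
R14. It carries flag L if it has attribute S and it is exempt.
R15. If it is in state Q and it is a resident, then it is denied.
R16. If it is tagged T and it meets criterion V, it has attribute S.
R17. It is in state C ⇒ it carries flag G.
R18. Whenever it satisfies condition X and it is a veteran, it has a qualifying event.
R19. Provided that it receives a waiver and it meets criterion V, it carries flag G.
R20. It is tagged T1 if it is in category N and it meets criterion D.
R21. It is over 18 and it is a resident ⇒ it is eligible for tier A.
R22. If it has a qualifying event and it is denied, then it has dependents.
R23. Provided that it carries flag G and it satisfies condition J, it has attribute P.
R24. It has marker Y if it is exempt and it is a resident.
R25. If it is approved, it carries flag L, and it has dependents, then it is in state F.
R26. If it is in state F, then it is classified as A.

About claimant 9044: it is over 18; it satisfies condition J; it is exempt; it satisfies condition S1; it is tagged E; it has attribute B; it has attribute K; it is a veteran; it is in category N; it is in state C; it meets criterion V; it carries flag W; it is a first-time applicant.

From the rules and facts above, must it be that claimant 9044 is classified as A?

No

Forward chaining from the given facts derives: satisfies condition U, carries flag G, has attribute P, is tagged T1, has attribute S, is on a waitlist, carries flag L.
The only rule concluding "it is classified as A" is R26, which needs "it is in state F"; that is never established.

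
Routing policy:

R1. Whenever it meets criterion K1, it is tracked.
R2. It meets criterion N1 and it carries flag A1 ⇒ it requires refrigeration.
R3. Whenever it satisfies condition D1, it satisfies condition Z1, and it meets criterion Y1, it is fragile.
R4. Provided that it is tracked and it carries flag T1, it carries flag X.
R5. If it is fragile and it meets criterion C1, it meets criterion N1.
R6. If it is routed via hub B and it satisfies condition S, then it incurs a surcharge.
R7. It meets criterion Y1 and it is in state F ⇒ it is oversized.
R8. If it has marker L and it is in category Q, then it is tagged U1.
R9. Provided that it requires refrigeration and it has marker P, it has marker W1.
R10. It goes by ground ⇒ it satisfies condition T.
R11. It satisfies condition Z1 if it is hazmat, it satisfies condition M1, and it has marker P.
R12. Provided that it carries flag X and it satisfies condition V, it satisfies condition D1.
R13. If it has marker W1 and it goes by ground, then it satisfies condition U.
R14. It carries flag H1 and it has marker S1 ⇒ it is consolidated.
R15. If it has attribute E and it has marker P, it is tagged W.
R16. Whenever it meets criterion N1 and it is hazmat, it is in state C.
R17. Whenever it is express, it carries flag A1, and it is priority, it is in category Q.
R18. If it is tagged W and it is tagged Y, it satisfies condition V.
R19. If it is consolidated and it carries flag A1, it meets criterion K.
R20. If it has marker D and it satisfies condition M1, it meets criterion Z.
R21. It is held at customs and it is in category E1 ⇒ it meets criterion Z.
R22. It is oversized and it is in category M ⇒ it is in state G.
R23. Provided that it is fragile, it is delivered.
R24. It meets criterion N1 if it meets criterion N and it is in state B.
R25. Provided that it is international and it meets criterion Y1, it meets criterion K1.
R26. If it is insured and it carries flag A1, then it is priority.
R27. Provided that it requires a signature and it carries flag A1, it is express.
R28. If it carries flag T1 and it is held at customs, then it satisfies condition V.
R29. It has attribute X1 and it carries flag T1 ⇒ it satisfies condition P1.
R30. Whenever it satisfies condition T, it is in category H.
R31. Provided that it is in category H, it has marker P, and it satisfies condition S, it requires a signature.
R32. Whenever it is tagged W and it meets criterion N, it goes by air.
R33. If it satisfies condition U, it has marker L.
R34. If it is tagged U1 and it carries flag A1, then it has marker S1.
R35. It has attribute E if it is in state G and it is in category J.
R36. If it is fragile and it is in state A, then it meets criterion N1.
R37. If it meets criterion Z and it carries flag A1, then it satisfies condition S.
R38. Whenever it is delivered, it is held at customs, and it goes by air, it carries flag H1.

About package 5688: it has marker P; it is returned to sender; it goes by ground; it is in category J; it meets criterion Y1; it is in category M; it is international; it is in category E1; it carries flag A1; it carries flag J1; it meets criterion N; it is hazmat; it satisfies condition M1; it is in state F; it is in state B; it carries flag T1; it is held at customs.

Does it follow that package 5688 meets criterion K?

No

Forward chaining from the given facts derives: is oversized, satisfies condition T, satisfies condition Z1, meets criterion Z, is in state G, meets criterion N1, meets criterion K1, satisfies condition V, is in category H, has attribute E, satisfies condition S, is tracked, requires refrigeration, carries flag X, has marker W1, satisfies condition D1, satisfies condition U, is tagged W, is in state C, requires a signature, goes by air, has marker L, is fragile, is delivered, is express, carries flag H1.
The only rule concluding "it meets criterion K" is R19, which needs "it is consolidated"; that is never established.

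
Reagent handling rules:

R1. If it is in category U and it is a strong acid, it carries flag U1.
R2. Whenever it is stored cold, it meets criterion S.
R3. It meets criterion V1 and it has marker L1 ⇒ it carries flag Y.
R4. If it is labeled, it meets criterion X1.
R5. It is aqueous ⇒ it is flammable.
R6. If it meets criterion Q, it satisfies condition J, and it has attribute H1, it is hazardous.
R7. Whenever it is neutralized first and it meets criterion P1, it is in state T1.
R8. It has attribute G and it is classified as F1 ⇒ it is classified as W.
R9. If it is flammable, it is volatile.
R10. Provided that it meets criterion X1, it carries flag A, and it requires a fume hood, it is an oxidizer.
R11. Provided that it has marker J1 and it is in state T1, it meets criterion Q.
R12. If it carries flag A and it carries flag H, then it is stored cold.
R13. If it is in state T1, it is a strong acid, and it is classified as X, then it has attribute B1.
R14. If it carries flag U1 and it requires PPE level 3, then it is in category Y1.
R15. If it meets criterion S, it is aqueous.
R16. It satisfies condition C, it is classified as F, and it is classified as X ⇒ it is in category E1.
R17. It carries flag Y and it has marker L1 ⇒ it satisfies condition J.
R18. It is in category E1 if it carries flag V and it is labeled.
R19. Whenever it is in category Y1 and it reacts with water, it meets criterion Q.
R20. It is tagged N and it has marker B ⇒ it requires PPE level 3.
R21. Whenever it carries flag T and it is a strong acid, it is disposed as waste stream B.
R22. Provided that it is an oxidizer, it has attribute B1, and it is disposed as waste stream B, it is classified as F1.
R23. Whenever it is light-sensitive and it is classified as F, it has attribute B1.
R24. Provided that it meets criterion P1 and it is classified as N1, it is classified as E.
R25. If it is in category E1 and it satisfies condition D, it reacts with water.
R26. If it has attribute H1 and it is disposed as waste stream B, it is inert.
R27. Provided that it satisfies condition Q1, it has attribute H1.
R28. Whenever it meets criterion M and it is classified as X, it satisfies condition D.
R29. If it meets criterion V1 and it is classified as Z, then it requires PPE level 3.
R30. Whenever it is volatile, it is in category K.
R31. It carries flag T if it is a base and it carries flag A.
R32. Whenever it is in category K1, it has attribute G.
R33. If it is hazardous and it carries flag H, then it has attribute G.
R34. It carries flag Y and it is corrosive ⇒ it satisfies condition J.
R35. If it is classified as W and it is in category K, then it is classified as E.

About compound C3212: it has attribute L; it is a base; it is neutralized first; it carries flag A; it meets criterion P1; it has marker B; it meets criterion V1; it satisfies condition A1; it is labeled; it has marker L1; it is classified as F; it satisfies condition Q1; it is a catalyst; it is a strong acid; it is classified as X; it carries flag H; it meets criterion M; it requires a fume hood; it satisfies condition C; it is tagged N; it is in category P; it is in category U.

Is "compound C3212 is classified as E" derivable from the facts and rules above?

By R1 (it is in category U, it is a strong acid): it carries flag U1.
By R3 (it meets criterion V1, it has marker L1): it carries flag Y.
By R4 (it is labeled): it meets criterion X1.
By R7 (it is neutralized first, it meets criterion P1): it is in state T1.
By R10 (it meets criterion X1, it carries flag A, it requires a fume hood): it is an oxidizer.
By R12 (it carries flag A, it carries flag H): it is stored cold.
By R13 (it is in state T1, it is a strong acid, it is classified as X): it has attribute B1.
By R16 (it satisfies condition C, it is classified as F, it is classified as X): it is in category E1.
By R17 (it carries flag Y, it has marker L1): it satisfies condition J.
By R20 (it is tagged N, it has marker B): it requires PPE level 3.
By R27 (it satisfies condition Q1): it has attribute H1.
By R28 (it meets criterion M, it is classified as X): it satisfies condition D.
By R31 (it is a base, it carries flag A): it carries flag T.
By R2 (it is stored cold): it meets criterion S.
By R14 (it carries flag U1, it requires PPE level 3): it is in category Y1.
By R15 (it meets criterion S): it is aqueous.
By R21 (it carries flag T, it is a strong acid): it is disposed as waste stream B.
By R22 (it is an oxidizer, it has attribute B1, it is disposed as waste stream B): it is classified as F1.
By R25 (it is in category E1, it satisfies condition D): it reacts with water.
By R5 (it is aqueous): it is flammable.
By R9 (it is flammable): it is volatile.
By R19 (it is in category Y1, it reacts with water): it meets criterion Q.
By R30 (it is volatile): it is in category K.
By R6 (it meets criterion Q, it satisfies condition J, it has attribute H1): it is hazardous.
By R33 (it is hazardous, it carries flag H): it has attribute G.
By R8 (it has attribute G, it is classified as F1): it is classified as W.
By R35 (it is classified as W, it is in category K): it is classified as E.

Yes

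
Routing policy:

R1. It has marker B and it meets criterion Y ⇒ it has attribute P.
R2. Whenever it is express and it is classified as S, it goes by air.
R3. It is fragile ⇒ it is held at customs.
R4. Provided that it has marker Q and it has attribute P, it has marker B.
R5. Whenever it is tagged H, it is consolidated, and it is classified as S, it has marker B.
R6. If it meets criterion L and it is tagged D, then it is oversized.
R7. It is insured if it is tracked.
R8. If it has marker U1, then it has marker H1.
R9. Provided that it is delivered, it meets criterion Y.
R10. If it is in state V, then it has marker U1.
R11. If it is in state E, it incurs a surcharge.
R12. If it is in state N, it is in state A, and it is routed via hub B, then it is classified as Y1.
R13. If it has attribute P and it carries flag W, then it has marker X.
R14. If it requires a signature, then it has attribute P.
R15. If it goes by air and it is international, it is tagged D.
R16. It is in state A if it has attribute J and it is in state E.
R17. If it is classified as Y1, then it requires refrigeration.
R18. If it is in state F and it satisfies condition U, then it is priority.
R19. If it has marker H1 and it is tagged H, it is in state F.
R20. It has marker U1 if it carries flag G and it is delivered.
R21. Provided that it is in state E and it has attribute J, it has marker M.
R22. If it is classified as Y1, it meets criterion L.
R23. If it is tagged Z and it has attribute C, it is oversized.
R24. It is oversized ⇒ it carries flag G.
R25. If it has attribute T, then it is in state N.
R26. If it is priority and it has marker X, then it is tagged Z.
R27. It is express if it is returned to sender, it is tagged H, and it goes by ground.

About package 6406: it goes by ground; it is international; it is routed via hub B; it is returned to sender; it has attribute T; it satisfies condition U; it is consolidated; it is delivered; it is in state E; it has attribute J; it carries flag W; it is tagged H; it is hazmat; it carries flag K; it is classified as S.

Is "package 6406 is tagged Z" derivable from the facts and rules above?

By R5 (it is tagged H, it is consolidated, it is classified as S): it has marker B.
By R9 (it is delivered): it meets criterion Y.
By R16 (it has attribute J, it is in state E): it is in state A.
By R25 (it has attribute T): it is in state N.
By R27 (it is returned to sender, it is tagged H, it goes by ground): it is express.
By R1 (it has marker B, it meets criterion Y): it has attribute P.
By R2 (it is express, it is classified as S): it goes by air.
By R12 (it is in state N, it is in state A, it is routed via hub B): it is classified as Y1.
By R13 (it has attribute P, it carries flag W): it has marker X.
By R15 (it goes by air, it is international): it is tagged D.
By R22 (it is classified as Y1): it meets criterion L.
By R6 (it meets criterion L, it is tagged D): it is oversized.
By R24 (it is oversized): it carries flag G.
By R20 (it carries flag G, it is delivered): it has marker U1.
By R8 (it has marker U1): it has marker H1.
By R19 (it has marker H1, it is tagged H): it is in state F.
By R18 (it is in state F, it satisfies condition U): it is priority.
By R26 (it is priority, it has marker X): it is tagged Z.

Yes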